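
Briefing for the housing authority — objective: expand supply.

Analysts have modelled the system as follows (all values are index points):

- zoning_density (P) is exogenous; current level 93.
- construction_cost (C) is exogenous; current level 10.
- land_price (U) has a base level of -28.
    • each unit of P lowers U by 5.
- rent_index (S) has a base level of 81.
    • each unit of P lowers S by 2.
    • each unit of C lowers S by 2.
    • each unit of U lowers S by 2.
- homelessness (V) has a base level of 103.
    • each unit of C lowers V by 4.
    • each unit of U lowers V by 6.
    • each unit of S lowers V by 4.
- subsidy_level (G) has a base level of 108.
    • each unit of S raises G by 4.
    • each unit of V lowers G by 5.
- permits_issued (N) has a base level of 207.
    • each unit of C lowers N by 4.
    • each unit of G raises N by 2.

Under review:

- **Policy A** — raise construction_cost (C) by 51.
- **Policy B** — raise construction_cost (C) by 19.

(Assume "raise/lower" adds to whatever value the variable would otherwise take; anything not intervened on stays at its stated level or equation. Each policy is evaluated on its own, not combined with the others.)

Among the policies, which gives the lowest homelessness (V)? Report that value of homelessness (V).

Policy A (C + 51):
  P = 93
  C = 10 + 51 = 61
  U = -28 − 5·93 = -493
  S = 81 − 2·93 − 2·61 − 2·(-493) = 759
  V = 103 − 4·61 − 6·(-493) − 4·759 = -219
Policy B (C + 19):
  P = 93
  C = 10 + 19 = 29
  U = -28 − 5·93 = -493
  S = 81 − 2·93 − 2·29 − 2·(-493) = 823
  V = 103 − 4·29 − 6·(-493) − 4·823 = -347
Comparing — Policy A: V=-219, Policy B: V=-347. Lowest is -347 (Policy B).

-347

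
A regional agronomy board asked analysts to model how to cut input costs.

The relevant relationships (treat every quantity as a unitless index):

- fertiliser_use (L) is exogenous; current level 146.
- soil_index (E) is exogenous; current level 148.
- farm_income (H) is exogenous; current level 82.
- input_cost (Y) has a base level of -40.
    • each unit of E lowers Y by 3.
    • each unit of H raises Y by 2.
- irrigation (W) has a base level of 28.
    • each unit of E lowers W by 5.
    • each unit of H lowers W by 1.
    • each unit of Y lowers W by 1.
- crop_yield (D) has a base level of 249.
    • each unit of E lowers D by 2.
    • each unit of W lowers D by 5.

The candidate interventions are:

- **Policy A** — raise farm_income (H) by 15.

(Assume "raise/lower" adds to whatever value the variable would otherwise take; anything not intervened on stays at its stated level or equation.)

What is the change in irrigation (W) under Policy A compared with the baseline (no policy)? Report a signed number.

-45

Baseline:
  E = 148
  H = 82
  Y = -40 − 3·148 + 2·82 = -320
  W = 28 − 5·148 − 82 − (-320) = -474
Policy A (H + 15):
  E = 148
  H = 82 + 15 = 97
  Y = -40 − 3·148 + 2·97 = -290
  W = 28 − 5·148 − 97 − (-290) = -519
Change in W: -519 − (-474) = -45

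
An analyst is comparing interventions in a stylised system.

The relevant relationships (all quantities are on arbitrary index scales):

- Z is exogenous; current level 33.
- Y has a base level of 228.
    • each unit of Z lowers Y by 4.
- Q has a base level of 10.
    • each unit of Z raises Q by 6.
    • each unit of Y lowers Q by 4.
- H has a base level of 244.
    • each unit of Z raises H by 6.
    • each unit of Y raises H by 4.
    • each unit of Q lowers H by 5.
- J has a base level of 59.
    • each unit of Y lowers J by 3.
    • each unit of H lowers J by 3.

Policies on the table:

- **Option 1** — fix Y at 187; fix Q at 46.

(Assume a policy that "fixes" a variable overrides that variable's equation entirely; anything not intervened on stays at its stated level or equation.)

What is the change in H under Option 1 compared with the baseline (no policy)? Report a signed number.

Baseline:
  Z = 33
  Y = 228 − 4·33 = 96
  Q = 10 + 6·33 − 4·96 = -176
  H = 244 + 6·33 + 4·96 − 5·(-176) = 1706
Option 1 (Y := 187, Q := 46):
  Z = 33
  Y = 187
  Q = 46
  H = 244 + 6·33 + 4·187 − 5·46 = 960
Change in H: 960 − 1706 = -746

-746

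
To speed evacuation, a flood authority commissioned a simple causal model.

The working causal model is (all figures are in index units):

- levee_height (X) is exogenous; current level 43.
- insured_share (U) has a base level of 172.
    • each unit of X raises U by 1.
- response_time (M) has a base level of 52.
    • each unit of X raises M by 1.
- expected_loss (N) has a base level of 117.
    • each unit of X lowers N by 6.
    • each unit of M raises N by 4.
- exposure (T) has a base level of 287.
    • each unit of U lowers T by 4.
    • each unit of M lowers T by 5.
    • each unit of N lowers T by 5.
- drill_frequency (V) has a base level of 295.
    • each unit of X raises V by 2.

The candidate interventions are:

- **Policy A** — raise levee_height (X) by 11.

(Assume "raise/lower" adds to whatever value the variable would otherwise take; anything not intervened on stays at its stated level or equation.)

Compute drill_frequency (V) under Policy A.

Policy A (X + 11):
  X = 43 + 11 = 54
  V = 295 + 2·54 = 403

403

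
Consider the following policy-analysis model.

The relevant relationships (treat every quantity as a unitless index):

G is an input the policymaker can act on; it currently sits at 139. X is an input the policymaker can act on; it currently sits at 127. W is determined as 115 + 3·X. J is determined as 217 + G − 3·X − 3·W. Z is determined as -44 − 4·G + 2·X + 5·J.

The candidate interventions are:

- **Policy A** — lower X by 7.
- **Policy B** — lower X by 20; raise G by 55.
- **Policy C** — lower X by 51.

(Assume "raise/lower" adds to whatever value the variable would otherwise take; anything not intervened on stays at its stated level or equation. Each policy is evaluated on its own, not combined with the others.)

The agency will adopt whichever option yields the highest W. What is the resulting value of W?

475

Policy A (X − 7):
  X = 127 − 7 = 120
  W = 115 + 3·120 = 475
Policy B (X − 20, G + 55):
  X = 127 − 20 = 107
  W = 115 + 3·107 = 436
Policy C (X − 51):
  X = 127 − 51 = 76
  W = 115 + 3·76 = 343
Comparing — Policy A: W=475, Policy B: W=436, Policy C: W=343. Highest is 475 (Policy A).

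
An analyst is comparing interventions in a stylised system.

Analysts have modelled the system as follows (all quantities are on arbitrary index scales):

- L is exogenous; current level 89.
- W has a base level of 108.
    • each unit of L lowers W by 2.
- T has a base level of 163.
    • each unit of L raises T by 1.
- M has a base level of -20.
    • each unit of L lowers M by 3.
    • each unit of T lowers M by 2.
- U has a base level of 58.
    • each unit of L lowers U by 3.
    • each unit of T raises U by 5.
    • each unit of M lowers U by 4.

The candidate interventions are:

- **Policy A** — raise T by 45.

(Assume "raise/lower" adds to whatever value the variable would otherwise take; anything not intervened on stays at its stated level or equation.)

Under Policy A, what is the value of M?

-881

Policy A (T + 45):
  L = 89
  T = 163 + 89 (+45 from intervention) = 297
  M = -20 − 3·89 − 2·297 = -881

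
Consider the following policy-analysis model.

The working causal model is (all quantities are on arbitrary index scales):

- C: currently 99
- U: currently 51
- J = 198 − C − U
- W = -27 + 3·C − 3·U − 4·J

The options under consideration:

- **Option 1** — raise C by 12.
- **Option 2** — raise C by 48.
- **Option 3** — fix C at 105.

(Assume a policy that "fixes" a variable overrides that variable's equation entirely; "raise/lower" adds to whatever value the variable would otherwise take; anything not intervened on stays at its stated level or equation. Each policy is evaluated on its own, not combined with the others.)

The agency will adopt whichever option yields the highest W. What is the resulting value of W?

Option 1 (C + 12):
  C = 99 + 12 = 111
  U = 51
  J = 198 − 111 − 51 = 36
  W = -27 + 3·111 − 3·51 − 4·36 = 9
Option 2 (C + 48):
  C = 99 + 48 = 147
  U = 51
  J = 198 − 147 − 51 = 0
  W = -27 + 3·147 − 3·51 − 4·0 = 261
Option 3 (C := 105):
  C = 105
  U = 51
  J = 198 − 105 − 51 = 42
  W = -27 + 3·105 − 3·51 − 4·42 = -33
Comparing — Option 1: W=9, Option 2: W=261, Option 3: W=-33. Highest is 261 (Option 2).

261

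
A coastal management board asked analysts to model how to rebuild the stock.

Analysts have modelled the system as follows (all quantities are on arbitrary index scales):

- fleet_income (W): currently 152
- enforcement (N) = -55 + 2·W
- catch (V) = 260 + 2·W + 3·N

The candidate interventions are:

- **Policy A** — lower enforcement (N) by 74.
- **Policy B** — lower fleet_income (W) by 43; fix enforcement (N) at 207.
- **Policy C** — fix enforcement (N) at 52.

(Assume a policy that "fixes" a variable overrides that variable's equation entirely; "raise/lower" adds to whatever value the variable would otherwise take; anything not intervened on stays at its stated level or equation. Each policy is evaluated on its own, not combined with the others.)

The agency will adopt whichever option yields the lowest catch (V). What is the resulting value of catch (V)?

720

Policy A (N − 74):
  W = 152
  N = -55 + 2·152 (−74 from intervention) = 175
  V = 260 + 2·152 + 3·175 = 1089
Policy B (W − 43, N := 207):
  W = 152 − 43 = 109
  N = 207
  V = 260 + 2·109 + 3·207 = 1099
Policy C (N := 52):
  W = 152
  N = 52
  V = 260 + 2·152 + 3·52 = 720
Comparing — Policy A: V=1089, Policy B: V=1099, Policy C: V=720. Lowest is 720 (Policy C).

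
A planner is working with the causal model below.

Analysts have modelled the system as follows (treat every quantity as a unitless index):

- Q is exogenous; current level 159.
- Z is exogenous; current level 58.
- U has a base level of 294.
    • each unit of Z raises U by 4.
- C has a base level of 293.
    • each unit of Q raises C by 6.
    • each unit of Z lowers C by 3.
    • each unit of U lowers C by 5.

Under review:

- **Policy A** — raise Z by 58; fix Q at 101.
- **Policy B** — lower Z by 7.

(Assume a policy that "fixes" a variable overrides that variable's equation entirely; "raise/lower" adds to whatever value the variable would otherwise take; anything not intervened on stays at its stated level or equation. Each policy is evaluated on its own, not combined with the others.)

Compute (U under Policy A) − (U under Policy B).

Policy A (Z + 58, Q := 101):
  Z = 58 + 58 = 116
  U = 294 + 4·116 = 758
Policy B (Z − 7):
  Z = 58 − 7 = 51
  U = 294 + 4·51 = 498
U: 758 − 498 = 260

260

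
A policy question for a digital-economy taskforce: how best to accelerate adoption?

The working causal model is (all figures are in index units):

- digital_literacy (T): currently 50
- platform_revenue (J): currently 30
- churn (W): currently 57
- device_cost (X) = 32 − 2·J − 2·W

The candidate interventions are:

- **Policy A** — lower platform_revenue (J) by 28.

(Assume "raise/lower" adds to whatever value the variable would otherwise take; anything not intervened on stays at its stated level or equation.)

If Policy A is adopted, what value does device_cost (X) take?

Policy A (J − 28):
  J = 30 − 28 = 2
  W = 57
  X = 32 − 2·2 − 2·57 = -86

-86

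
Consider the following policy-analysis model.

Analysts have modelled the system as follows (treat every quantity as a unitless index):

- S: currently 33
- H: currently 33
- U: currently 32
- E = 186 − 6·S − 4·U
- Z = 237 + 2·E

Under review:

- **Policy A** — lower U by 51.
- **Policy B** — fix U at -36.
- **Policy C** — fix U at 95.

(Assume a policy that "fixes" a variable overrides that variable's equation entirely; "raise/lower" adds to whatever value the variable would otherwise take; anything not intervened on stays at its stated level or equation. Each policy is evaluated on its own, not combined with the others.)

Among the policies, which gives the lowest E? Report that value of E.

Policy A (U − 51):
  S = 33
  U = 32 − 51 = -19
  E = 186 − 6·33 − 4·(-19) = 64
Policy B (U := -36):
  S = 33
  U = -36
  E = 186 − 6·33 − 4·(-36) = 132
Policy C (U := 95):
  S = 33
  U = 95
  E = 186 − 6·33 − 4·95 = -392
Comparing — Policy A: E=64, Policy B: E=132, Policy C: E=-392. Lowest is -392 (Policy C).

-392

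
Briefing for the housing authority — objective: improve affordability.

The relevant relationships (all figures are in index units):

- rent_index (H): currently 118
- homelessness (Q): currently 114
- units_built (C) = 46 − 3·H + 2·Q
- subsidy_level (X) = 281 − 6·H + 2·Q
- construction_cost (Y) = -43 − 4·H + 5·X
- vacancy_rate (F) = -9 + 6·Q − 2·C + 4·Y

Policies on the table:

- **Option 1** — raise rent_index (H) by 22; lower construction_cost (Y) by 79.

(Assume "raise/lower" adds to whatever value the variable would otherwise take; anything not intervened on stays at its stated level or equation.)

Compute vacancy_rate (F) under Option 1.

-8381

Option 1 (H + 22, Y − 79):
  H = 118 + 22 = 140
  Q = 114
  C = 46 − 3·140 + 2·114 = -146
  X = 281 − 6·140 + 2·114 = -331
  Y = -43 − 4·140 + 5·(-331) (−79 from intervention) = -2337
  F = -9 + 6·114 − 2·(-146) + 4·(-2337) = -8381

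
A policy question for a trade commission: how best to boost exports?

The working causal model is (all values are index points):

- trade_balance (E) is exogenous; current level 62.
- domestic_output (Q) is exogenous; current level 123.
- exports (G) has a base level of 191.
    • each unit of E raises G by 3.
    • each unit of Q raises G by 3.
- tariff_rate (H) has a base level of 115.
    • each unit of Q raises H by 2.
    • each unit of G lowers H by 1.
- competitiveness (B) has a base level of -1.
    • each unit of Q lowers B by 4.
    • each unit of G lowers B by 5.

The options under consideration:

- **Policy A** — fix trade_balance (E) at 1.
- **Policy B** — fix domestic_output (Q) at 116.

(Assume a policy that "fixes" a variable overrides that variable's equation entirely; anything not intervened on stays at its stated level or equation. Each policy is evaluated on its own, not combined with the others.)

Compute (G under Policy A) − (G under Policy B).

-162

Policy A (E := 1):
  E = 1
  Q = 123
  G = 191 + 3·1 + 3·123 = 563
Policy B (Q := 116):
  E = 62
  Q = 116
  G = 191 + 3·62 + 3·116 = 725
G: 563 − 725 = -162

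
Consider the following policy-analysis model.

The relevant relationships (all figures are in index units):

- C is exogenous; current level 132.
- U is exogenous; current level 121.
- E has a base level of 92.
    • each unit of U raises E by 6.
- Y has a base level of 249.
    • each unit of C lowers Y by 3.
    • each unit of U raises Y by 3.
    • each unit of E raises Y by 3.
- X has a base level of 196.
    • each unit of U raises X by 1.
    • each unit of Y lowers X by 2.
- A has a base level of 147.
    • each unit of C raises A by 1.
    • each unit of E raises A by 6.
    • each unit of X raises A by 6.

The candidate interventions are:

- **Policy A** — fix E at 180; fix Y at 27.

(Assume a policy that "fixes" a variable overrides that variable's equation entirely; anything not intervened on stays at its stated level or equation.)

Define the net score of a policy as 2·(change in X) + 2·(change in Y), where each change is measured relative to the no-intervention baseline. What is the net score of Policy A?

5286

Baseline:
  C = 132
  U = 121
  E = 92 + 6·121 = 818
  Y = 249 − 3·132 + 3·121 + 3·818 = 2670
  X = 196 + 121 − 2·2670 = -5023
Policy A (E := 180, Y := 27):
  C = 132
  U = 121
  E = 180
  Y = 27
  X = 196 + 121 − 2·27 = 263
ΔX = 263 − (-5023) = 5286; ΔY = 27 − 2670 = -2643
Score = 2·5286 + 2·(-2643) = 5286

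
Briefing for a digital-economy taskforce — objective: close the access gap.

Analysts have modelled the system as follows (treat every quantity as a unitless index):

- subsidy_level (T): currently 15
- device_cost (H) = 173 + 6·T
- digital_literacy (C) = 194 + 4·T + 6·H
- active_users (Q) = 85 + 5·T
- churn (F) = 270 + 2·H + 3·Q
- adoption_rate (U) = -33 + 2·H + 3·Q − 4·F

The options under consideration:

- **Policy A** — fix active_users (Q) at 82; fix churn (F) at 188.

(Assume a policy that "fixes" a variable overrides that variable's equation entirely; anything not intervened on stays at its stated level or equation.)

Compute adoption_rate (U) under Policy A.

-13

Policy A (Q := 82, F := 188):
  T = 15
  H = 173 + 6·15 = 263
  Q = 82
  F = 188
  U = -33 + 2·263 + 3·82 − 4·188 = -13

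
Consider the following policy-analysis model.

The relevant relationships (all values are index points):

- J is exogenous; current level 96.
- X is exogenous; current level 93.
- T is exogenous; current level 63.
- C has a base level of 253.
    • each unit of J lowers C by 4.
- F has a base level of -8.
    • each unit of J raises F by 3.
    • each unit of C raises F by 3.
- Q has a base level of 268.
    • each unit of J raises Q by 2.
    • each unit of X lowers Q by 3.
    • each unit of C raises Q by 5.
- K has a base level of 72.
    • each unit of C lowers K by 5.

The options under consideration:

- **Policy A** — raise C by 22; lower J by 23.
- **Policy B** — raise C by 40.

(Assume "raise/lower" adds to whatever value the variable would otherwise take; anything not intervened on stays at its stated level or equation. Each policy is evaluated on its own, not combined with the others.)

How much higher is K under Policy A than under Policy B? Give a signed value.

-370

Policy A (C + 22, J − 23):
  J = 96 − 23 = 73
  C = 253 − 4·73 (+22 from intervention) = -17
  K = 72 − 5·(-17) = 157
Policy B (C + 40):
  J = 96
  C = 253 − 4·96 (+40 from intervention) = -91
  K = 72 − 5·(-91) = 527
K: 157 − 527 = -370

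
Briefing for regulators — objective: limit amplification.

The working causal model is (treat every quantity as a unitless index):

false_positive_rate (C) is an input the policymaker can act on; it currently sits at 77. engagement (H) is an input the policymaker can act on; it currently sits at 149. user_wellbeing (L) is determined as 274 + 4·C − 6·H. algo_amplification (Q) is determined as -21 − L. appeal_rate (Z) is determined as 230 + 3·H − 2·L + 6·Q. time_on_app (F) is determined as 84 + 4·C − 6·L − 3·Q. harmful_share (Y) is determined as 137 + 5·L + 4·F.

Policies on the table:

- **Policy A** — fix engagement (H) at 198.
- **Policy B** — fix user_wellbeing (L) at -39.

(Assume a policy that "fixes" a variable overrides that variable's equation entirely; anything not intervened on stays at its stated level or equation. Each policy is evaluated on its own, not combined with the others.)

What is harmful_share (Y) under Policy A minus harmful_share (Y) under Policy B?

Policy A (H := 198):
  C = 77
  H = 198
  L = 274 + 4·77 − 6·198 = -606
  Q = -21 − (-606) = 585
  F = 84 + 4·77 − 6·(-606) − 3·585 = 2273
  Y = 137 + 5·(-606) + 4·2273 = 6199
Policy B (L := -39):
  C = 77
  H = 149
  L = -39
  Q = -21 − (-39) = 18
  F = 84 + 4·77 − 6·(-39) − 3·18 = 572
  Y = 137 + 5·(-39) + 4·572 = 2230
Y: 6199 − 2230 = 3969

3969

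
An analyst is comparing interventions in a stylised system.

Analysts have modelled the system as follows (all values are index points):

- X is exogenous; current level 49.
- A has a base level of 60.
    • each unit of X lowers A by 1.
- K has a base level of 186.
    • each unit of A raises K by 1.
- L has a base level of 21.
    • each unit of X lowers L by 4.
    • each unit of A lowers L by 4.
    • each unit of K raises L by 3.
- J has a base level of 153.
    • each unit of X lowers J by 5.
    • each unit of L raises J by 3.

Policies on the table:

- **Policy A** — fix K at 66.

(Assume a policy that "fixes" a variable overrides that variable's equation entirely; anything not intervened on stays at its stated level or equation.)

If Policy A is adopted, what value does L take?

Policy A (K := 66):
  X = 49
  A = 60 − 49 = 11
  K = 66
  L = 21 − 4·49 − 4·11 + 3·66 = -21

-21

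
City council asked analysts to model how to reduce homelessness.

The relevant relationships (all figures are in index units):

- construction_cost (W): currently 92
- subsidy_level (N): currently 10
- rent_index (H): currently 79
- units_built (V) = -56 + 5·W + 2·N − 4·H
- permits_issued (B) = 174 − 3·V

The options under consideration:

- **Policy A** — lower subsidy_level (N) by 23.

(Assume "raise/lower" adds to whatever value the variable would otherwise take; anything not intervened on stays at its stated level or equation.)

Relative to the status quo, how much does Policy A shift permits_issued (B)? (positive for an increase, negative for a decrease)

138

Baseline:
  W = 92
  N = 10
  H = 79
  V = -56 + 5·92 + 2·10 − 4·79 = 108
  B = 174 − 3·108 = -150
Policy A (N − 23):
  W = 92
  N = 10 − 23 = -13
  H = 79
  V = -56 + 5·92 + 2·(-13) − 4·79 = 62
  B = 174 − 3·62 = -12
Change in B: -12 − (-150) = 138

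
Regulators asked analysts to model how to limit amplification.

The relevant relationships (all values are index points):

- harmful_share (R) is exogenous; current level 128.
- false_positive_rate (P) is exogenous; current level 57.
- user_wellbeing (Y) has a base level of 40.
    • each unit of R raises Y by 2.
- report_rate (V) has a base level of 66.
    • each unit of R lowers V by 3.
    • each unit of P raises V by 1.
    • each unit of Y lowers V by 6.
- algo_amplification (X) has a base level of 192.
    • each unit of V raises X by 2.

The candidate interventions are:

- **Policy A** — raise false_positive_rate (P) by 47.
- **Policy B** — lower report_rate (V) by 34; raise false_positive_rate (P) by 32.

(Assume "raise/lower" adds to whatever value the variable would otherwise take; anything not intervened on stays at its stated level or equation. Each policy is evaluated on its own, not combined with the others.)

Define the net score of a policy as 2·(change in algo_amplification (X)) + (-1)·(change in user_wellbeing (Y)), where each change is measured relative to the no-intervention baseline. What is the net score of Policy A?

188

Baseline:
  R = 128
  P = 57
  Y = 40 + 2·128 = 296
  V = 66 − 3·128 + 57 − 6·296 = -2037
  X = 192 + 2·(-2037) = -3882
Policy A (P + 47):
  R = 128
  P = 57 + 47 = 104
  Y = 40 + 2·128 = 296
  V = 66 − 3·128 + 104 − 6·296 = -1990
  X = 192 + 2·(-1990) = -3788
ΔX = -3788 − (-3882) = 94; ΔY = 296 − 296 = 0
Score = 2·94 + (-1)·0 = 188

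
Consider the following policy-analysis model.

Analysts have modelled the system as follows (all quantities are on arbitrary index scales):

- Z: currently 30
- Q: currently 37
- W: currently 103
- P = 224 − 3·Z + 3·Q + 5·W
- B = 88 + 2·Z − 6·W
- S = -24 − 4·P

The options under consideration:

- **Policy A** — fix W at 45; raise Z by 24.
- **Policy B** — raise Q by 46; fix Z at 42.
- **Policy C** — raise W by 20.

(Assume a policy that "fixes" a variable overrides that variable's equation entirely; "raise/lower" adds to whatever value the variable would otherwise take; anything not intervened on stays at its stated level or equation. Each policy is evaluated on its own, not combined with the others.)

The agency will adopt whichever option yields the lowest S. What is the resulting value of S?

-3472

Policy A (W := 45, Z + 24):
  Z = 30 + 24 = 54
  Q = 37
  W = 45
  P = 224 − 3·54 + 3·37 + 5·45 = 398
  S = -24 − 4·398 = -1616
Policy B (Q + 46, Z := 42):
  Z = 42
  Q = 37 + 46 = 83
  W = 103
  P = 224 − 3·42 + 3·83 + 5·103 = 862
  S = -24 − 4·862 = -3472
Policy C (W + 20):
  Z = 30
  Q = 37
  W = 103 + 20 = 123
  P = 224 − 3·30 + 3·37 + 5·123 = 860
  S = -24 − 4·860 = -3464
Comparing — Policy A: S=-1616, Policy B: S=-3472, Policy C: S=-3464. Lowest is -3472 (Policy B).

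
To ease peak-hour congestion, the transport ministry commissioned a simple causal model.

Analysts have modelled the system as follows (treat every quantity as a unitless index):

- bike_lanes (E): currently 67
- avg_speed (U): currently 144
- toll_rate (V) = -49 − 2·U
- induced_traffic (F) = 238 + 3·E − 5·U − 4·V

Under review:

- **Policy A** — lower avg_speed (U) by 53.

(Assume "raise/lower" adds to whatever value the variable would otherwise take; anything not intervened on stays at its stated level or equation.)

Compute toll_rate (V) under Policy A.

Policy A (U − 53):
  U = 144 − 53 = 91
  V = -49 − 2·91 = -231

-231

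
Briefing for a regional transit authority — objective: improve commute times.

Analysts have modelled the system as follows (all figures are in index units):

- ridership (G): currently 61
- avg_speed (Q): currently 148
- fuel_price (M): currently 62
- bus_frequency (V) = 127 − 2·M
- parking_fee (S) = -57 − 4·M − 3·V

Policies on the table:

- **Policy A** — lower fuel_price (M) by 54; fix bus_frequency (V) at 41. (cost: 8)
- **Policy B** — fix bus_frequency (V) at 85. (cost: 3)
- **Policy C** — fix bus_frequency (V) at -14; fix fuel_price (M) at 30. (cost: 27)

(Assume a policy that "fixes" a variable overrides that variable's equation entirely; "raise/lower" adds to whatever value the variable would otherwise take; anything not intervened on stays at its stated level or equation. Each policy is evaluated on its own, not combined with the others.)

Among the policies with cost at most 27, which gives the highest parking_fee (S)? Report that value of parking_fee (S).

Policy A (M − 54, V := 41):
  M = 62 − 54 = 8
  V = 41
  S = -57 − 4·8 − 3·41 = -212
Policy B (V := 85):
  M = 62
  V = 85
  S = -57 − 4·62 − 3·85 = -560
Policy C (V := -14, M := 30):
  M = 30
  V = -14
  S = -57 − 4·30 − 3·(-14) = -135
Comparing — Policy A: S=-212, Policy B: S=-560, Policy C: S=-135. Highest is -135 (Policy C).

-135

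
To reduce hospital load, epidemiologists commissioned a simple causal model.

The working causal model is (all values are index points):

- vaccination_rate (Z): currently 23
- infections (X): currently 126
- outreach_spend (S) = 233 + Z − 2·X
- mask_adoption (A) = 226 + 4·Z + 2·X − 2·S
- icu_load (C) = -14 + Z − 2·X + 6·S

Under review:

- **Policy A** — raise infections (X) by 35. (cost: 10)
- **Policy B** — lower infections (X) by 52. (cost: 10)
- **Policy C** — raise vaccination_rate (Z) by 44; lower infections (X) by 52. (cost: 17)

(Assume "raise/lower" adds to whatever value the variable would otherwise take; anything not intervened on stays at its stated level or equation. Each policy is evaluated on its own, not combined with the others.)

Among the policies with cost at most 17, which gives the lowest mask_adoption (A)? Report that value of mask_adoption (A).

Policy A (X + 35):
  Z = 23
  X = 126 + 35 = 161
  S = 233 + 23 − 2·161 = -66
  A = 226 + 4·23 + 2·161 − 2·(-66) = 772
Policy B (X − 52):
  Z = 23
  X = 126 − 52 = 74
  S = 233 + 23 − 2·74 = 108
  A = 226 + 4·23 + 2·74 − 2·108 = 250
Policy C (Z + 44, X − 52):
  Z = 23 + 44 = 67
  X = 126 − 52 = 74
  S = 233 + 67 − 2·74 = 152
  A = 226 + 4·67 + 2·74 − 2·152 = 338
Comparing — Policy A: A=772, Policy B: A=250, Policy C: A=338. Lowest is 250 (Policy B).

250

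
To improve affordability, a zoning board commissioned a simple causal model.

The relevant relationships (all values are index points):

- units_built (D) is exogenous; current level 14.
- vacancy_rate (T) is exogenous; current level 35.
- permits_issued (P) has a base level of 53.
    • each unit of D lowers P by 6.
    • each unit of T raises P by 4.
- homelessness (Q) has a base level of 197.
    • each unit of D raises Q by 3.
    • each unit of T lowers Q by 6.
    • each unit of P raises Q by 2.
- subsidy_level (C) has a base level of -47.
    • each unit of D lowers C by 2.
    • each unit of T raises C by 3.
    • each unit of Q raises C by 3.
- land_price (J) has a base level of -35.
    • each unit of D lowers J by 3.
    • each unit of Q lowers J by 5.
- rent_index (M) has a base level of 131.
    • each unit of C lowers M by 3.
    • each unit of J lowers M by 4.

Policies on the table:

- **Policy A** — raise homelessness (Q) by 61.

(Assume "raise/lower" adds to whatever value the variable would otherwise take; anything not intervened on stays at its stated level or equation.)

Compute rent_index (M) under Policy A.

3737

Policy A (Q + 61):
  D = 14
  T = 35
  P = 53 − 6·14 + 4·35 = 109
  Q = 197 + 3·14 − 6·35 + 2·109 (+61 from intervention) = 308
  C = -47 − 2·14 + 3·35 + 3·308 = 954
  J = -35 − 3·14 − 5·308 = -1617
  M = 131 − 3·954 − 4·(-1617) = 3737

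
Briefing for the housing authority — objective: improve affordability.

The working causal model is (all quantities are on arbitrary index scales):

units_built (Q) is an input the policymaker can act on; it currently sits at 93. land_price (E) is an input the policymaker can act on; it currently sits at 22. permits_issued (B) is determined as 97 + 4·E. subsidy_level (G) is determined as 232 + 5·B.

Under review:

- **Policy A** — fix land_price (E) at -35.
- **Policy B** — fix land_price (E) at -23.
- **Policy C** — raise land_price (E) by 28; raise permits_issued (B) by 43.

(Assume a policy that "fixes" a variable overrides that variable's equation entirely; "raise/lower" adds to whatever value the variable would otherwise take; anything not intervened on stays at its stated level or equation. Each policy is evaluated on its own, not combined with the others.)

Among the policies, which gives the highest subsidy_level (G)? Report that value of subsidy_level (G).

Policy A (E := -35):
  E = -35
  B = 97 + 4·(-35) = -43
  G = 232 + 5·(-43) = 17
Policy B (E := -23):
  E = -23
  B = 97 + 4·(-23) = 5
  G = 232 + 5·5 = 257
Policy C (E + 28, B + 43):
  E = 22 + 28 = 50
  B = 97 + 4·50 (+43 from intervention) = 340
  G = 232 + 5·340 = 1932
Comparing — Policy A: G=17, Policy B: G=257, Policy C: G=1932. Highest is 1932 (Policy C).

1932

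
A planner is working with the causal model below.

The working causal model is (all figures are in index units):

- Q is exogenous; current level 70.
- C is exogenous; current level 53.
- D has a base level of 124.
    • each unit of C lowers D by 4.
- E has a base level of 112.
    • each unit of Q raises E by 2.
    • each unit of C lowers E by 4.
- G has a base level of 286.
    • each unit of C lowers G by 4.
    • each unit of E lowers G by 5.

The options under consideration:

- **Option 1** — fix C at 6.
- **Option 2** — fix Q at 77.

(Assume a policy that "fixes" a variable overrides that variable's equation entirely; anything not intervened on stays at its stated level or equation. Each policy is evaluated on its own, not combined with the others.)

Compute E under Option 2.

54

Option 2 (Q := 77):
  Q = 77
  C = 53
  E = 112 + 2·77 − 4·53 = 54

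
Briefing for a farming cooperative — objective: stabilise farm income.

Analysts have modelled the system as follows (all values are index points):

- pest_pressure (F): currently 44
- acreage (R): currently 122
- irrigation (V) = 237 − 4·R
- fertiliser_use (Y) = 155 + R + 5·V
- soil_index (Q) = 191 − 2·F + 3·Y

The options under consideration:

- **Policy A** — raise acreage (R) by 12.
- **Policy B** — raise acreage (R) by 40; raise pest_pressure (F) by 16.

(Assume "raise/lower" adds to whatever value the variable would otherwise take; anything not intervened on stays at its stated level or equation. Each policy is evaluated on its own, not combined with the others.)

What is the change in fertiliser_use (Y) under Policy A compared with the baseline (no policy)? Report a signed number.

Baseline:
  R = 122
  V = 237 − 4·122 = -251
  Y = 155 + 122 + 5·(-251) = -978
Policy A (R + 12):
  R = 122 + 12 = 134
  V = 237 − 4·134 = -299
  Y = 155 + 134 + 5·(-299) = -1206
Change in Y: -1206 − (-978) = -228

-228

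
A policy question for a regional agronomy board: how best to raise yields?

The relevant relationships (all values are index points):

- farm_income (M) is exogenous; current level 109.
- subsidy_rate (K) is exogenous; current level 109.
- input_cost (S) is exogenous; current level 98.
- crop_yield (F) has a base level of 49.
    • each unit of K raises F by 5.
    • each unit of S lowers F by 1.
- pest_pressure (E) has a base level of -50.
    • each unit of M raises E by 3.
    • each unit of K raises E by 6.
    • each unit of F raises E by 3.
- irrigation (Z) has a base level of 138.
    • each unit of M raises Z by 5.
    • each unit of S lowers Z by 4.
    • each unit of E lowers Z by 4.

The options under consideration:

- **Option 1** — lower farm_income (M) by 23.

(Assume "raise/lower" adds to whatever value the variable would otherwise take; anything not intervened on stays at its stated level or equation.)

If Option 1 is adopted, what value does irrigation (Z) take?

-9224

Option 1 (M − 23):
  M = 109 − 23 = 86
  K = 109
  S = 98
  F = 49 + 5·109 − 98 = 496
  E = -50 + 3·86 + 6·109 + 3·496 = 2350
  Z = 138 + 5·86 − 4·98 − 4·2350 = -9224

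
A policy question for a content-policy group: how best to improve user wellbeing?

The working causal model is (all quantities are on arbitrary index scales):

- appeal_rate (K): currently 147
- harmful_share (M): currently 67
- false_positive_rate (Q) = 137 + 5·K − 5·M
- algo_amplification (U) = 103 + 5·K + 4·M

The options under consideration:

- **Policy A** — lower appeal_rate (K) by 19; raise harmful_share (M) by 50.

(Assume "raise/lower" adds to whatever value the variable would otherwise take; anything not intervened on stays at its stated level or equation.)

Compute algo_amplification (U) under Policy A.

1211

Policy A (K − 19, M + 50):
  K = 147 − 19 = 128
  M = 67 + 50 = 117
  U = 103 + 5·128 + 4·117 = 1211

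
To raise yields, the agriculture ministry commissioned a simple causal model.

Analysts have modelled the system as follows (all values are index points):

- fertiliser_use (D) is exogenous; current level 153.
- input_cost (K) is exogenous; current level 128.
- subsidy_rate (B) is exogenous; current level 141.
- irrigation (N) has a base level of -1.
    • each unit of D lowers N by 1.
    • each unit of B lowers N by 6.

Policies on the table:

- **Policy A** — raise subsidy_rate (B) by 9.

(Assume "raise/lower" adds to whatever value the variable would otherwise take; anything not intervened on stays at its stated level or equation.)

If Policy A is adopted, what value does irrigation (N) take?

Policy A (B + 9):
  D = 153
  B = 141 + 9 = 150
  N = -1 − 153 − 6·150 = -1054

-1054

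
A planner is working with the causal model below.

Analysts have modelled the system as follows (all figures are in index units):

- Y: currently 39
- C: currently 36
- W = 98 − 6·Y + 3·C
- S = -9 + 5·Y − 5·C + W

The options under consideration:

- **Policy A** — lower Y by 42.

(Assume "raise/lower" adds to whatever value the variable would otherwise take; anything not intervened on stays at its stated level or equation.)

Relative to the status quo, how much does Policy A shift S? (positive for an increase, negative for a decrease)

Baseline:
  Y = 39
  C = 36
  W = 98 − 6·39 + 3·36 = -28
  S = -9 + 5·39 − 5·36 + (-28) = -22
Policy A (Y − 42):
  Y = 39 − 42 = -3
  C = 36
  W = 98 − 6·(-3) + 3·36 = 224
  S = -9 + 5·(-3) − 5·36 + 224 = 20
Change in S: 20 − (-22) = 42

42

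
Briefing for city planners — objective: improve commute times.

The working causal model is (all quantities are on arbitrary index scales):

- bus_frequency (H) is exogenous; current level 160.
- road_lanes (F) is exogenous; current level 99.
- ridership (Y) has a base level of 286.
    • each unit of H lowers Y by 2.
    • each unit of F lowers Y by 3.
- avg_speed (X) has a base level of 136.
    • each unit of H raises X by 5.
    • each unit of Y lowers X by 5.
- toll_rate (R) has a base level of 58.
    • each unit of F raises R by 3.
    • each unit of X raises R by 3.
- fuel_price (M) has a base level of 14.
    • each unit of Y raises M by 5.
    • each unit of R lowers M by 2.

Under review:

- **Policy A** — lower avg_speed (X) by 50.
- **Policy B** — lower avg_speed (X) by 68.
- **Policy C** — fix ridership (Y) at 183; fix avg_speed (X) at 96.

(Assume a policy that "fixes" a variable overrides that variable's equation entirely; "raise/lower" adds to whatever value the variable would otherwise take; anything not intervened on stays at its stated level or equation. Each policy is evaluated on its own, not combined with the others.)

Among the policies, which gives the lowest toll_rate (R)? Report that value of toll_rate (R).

Policy A (X − 50):
  H = 160
  F = 99
  Y = 286 − 2·160 − 3·99 = -331
  X = 136 + 5·160 − 5·(-331) (−50 from intervention) = 2541
  R = 58 + 3·99 + 3·2541 = 7978
Policy B (X − 68):
  H = 160
  F = 99
  Y = 286 − 2·160 − 3·99 = -331
  X = 136 + 5·160 − 5·(-331) (−68 from intervention) = 2523
  R = 58 + 3·99 + 3·2523 = 7924
Policy C (Y := 183, X := 96):
  H = 160
  F = 99
  Y = 183
  X = 96
  R = 58 + 3·99 + 3·96 = 643
Comparing — Policy A: R=7978, Policy B: R=7924, Policy C: R=643. Lowest is 643 (Policy C).

643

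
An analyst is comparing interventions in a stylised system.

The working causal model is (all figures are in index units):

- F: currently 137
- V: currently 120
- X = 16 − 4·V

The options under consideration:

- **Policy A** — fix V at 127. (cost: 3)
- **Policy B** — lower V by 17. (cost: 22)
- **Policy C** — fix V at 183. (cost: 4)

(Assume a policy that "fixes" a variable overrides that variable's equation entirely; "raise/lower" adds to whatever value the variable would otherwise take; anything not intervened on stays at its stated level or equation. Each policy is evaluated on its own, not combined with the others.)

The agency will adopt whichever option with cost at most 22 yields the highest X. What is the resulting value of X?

-396

Policy A (V := 127):
  V = 127
  X = 16 − 4·127 = -492
Policy B (V − 17):
  V = 120 − 17 = 103
  X = 16 − 4·103 = -396
Policy C (V := 183):
  V = 183
  X = 16 − 4·183 = -716
Comparing — Policy A: X=-492, Policy B: X=-396, Policy C: X=-716. Highest is -396 (Policy B).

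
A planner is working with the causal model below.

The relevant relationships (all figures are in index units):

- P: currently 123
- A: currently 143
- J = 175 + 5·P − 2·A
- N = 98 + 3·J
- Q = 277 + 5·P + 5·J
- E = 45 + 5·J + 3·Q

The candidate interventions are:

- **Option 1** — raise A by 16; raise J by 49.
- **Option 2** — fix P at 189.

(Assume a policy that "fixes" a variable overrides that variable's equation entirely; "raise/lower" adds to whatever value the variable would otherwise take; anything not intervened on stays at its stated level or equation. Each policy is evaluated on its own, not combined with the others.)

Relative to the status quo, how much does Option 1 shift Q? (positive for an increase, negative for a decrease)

Baseline:
  P = 123
  A = 143
  J = 175 + 5·123 − 2·143 = 504
  Q = 277 + 5·123 + 5·504 = 3412
Option 1 (A + 16, J + 49):
  P = 123
  A = 143 + 16 = 159
  J = 175 + 5·123 − 2·159 (+49 from intervention) = 521
  Q = 277 + 5·123 + 5·521 = 3497
Change in Q: 3497 − 3412 = 85

85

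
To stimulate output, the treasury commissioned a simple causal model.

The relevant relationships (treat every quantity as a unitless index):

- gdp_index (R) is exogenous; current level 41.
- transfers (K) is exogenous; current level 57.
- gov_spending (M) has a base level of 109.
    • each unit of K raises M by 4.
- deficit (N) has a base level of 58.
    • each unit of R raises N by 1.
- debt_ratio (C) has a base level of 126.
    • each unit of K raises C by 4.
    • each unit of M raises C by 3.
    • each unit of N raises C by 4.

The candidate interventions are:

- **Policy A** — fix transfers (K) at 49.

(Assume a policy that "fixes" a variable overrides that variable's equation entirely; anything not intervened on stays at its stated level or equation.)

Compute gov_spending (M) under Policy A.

305

Policy A (K := 49):
  K = 49
  M = 109 + 4·49 = 305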